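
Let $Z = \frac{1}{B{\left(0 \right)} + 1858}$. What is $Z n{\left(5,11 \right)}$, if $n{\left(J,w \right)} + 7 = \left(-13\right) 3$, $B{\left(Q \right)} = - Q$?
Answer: $- \frac{23}{929} \approx -0.024758$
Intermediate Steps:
$n{\left(J,w \right)} = -46$ ($n{\left(J,w \right)} = -7 - 39 = -46$)
$Z = \frac{1}{1858}$ ($Z = \frac{1}{\left(-1\right) 0 + 1858} = \frac{1}{0 + 1858} = \frac{1}{1858} \approx 0.00053821$)
$Z n{\left(5,11 \right)} = \frac{1}{1858} \left(-46\right) = - \frac{23}{929}$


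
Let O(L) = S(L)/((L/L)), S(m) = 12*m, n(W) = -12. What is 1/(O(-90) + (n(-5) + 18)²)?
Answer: -1/1044 ≈ -0.00095785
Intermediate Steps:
O(L) = 12*L (O(L) = (12*L)/((L/L)) = (12*L)/1 = (12*L)*1 = 12*L)
1/(O(-90) + (n(-5) + 18)²) = 1/(12*(-90) + (-12 + 18)²) = 1/(-1080 + 6²) = 1/(-1080 + 36) = 1/(-1044) = -1/1044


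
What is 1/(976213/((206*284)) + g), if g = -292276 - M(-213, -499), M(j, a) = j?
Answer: -58504/17085877539 ≈ -3.4241e-6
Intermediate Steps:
g = -292063 (g = -292276 - 1*(-213) = -292276 + 213 = -292063)
1/(976213/((206*284)) + g) = 1/(976213/((206*284)) - 292063) = 1/(976213/58504 - 292063) = 1/(-17085877539/58504) = -58504/17085877539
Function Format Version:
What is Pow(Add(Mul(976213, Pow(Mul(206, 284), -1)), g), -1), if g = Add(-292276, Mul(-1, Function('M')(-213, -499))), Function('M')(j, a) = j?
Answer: Rational(-58504, 17085877539) ≈ -3.4241e-6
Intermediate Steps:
g = -292063 (g = Add(-292276, Mul(-1, -213)) = Add(-292276, 213) = -292063)
Pow(Add(Mul(976213, Pow(Mul(206, 284), -1)), g), -1) = Pow(Add(Mul(976213, Pow(Mul(206, 284), -1)), -292063), -1) = Pow(Add(Mul(976213, Pow(58504, -1)), -292063), -1) = Pow(Add(Mul(976213, Rational(1, 58504)), -292063), -1) = Pow(Add(Rational(976213, 58504), -292063), -1) = Pow(Rational(-17085877539, 58504), -1) = Rational(-58504, 17085877539)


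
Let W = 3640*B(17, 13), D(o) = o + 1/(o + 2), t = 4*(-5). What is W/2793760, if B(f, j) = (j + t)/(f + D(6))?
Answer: -1274/3230285 ≈ -0.00039439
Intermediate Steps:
t = -20
D(o) = o + 1/(2 + o)
B(f, j) = (-20 + j)/(49/8 + f) (B(f, j) = (j - 20)/(f + (1 + 6² + 2*6)/(2 + 6)) = (-20 + j)/(f + (1 + 36 + 12)/8) = (-20 + j)/(f + (⅛)*49) = (-20 + j)/(f + 49/8) = (-20 + j)/(49/8 + f))
W = -40768/37 (W = 3640*(8*(-20 + 13)/(49 + 8*17)) = 3640*(8*(-7)/(49 + 136)) = 3640*(8*(-7)/185) = 3640*(8*(1/185)*(-7)) = 3640*(-56/185) = -40768/37 ≈ -1101.8)
W/2793760 = -40768/37/2793760 = -40768/37*1/2793760 = -1274/3230285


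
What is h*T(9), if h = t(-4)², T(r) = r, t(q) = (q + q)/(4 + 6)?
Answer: 144/25 ≈ 5.7600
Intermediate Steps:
t(q) = q/5 (t(q) = (2*q)/10 = (2*q)*(⅒) = q/5)
h = 16/25 (h = ((⅕)*(-4))² = (-⅘)² = 16/25 ≈ 0.64000)
h*T(9) = (16/25)*9 = 144/25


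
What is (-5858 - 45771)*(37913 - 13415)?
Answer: -1264807242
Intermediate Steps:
(-5858 - 45771)*(37913 - 13415) = -51629*24498 = -1264807242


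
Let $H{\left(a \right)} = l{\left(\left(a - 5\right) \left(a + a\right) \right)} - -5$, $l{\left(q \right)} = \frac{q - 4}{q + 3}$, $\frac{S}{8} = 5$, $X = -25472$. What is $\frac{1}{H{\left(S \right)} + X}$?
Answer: $- \frac{2803}{71381205} \approx -3.9268 \cdot 10^{-5}$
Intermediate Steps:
$S = 40$ ($S = 8 \cdot 5 = 40$)
$l{\left(q \right)} = \frac{-4 + q}{3 + q}$
$H{\left(a \right)} = 5 + \frac{-4 + 2 a \left(-5 + a\right)}{3 + 2 a \left(-5 + a\right)}$ ($H{\left(a \right)} = \frac{-4 + \left(a - 5\right) \left(a + a\right)}{3 + \left(a - 5\right) \left(a + a\right)} - -5 = \frac{-4 + \left(-5 + a\right) 2 a}{3 + \left(-5 + a\right) 2 a} + 5 = \frac{-4 + 2 a \left(-5 + a\right)}{3 + 2 a \left(-5 + a\right)} + 5 = 5 + \frac{-4 + 2 a \left(-5 + a\right)}{3 + 2 a \left(-5 + a\right)}$)
$\frac{1}{H{\left(S \right)} + X} = \frac{1}{\frac{11 + 12 \cdot 40 \left(-5 + 40\right)}{3 + 2 \cdot 40 \left(-5 + 40\right)} - 25472} = \frac{1}{\frac{11 + 12 \cdot 40 \cdot 35}{3 + 2 \cdot 40 \cdot 35} - 25472} = \frac{1}{\frac{11 + 16800}{3 + 2800} - 25472} = \frac{1}{\frac{1}{2803} \cdot 16811 - 25472} = \frac{1}{\frac{16811}{2803} - 25472} = \frac{1}{- \frac{71381205}{2803}} = - \frac{2803}{71381205}$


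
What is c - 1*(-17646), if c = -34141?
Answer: -16495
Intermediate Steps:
c - 1*(-17646) = -34141 - 1*(-17646) = -34141 + 17646 = -16495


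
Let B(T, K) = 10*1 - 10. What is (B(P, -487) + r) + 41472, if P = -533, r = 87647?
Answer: 129119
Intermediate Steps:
B(T, K) = 0 (B(T, K) = 10 - 10 = 0)
(B(P, -487) + r) + 41472 = (0 + 87647) + 41472 = 87647 + 41472 = 129119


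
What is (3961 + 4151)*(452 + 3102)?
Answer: 28830048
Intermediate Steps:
(3961 + 4151)*(452 + 3102) = 8112*3554 = 28830048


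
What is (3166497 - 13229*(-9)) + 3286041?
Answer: 6571599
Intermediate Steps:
(3166497 - 13229*(-9)) + 3286041 = (3166497 + 119061) + 3286041 = 3285558 + 3286041 = 6571599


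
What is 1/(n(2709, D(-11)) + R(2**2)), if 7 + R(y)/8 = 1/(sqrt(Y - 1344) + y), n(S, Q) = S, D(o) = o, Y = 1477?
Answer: 310369/823323997 - 8*sqrt(133)/823323997 ≈ 0.00037686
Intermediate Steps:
R(y) = -56 + 8/(y + sqrt(133)) (R(y) = -56 + 8/(sqrt(1477 - 1344) + y) = -56 + 8/(sqrt(133) + y) = -56 + 8/(y + sqrt(133)))
1/(n(2709, D(-11)) + R(2**2)) = 1/(2709 + 8*(1 - 7*2**2 - 7*sqrt(133))/(2**2 + sqrt(133))) = 1/(2709 + 8*(1 - 7*4 - 7*sqrt(133))/(4 + sqrt(133))) = 1/(2709 + 8*(1 - 28 - 7*sqrt(133))/(4 + sqrt(133))) = 1/(2709 + 8*(-27 - 7*sqrt(133))/(4 + sqrt(133)))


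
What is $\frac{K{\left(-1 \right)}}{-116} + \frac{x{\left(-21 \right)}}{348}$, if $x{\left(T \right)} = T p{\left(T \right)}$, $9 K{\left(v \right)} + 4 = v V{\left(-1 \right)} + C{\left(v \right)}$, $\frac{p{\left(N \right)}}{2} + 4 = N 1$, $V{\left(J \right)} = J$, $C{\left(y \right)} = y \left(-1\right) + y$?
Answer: $\frac{1051}{348} \approx 3.0201$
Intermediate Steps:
$C{\left(y \right)} = 0$ ($C{\left(y \right)} = - y + y = 0$)
$p{\left(N \right)} = -8 + 2 N$ ($p{\left(N \right)} = -8 + 2 N 1 = -8 + 2 N$)
$K{\left(v \right)} = - \frac{4}{9} - \frac{v}{9}$ ($K{\left(v \right)} = - \frac{4}{9} + \frac{v \left(-1\right) + 0}{9} = - \frac{4}{9} + \frac{- v + 0}{9} = - \frac{4}{9} + \frac{\left(-1\right) v}{9} = - \frac{4}{9} - \frac{v}{9}$)
$x{\left(T \right)} = T \left(-8 + 2 T\right)$
$\frac{K{\left(-1 \right)}}{-116} + \frac{x{\left(-21 \right)}}{348} = \frac{- \frac{4}{9} - - \frac{1}{9}}{-116} + \frac{2 \left(-21\right) \left(-4 - 21\right)}{348} = \left(- \frac{4}{9} + \frac{1}{9}\right) \left(- \frac{1}{116}\right) + 2 \left(-21\right) \left(-25\right) \frac{1}{348} = \left(- \frac{1}{3}\right) \left(- \frac{1}{116}\right) + 1050 \cdot \frac{1}{348} = \frac{1}{348} + \frac{175}{58} = \frac{1051}{348}$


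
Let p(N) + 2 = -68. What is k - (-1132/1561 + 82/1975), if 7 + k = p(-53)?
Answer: -235281377/3082975 ≈ -76.316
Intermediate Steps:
p(N) = -70 (p(N) = -2 - 68 = -70)
k = -77 (k = -7 - 70 = -77)
k - (-1132/1561 + 82/1975) = -77 - (-1132/1561 + 82/1975) = -77 - 1*(-2107698/3082975) = -77 + 2107698/3082975 = -235281377/3082975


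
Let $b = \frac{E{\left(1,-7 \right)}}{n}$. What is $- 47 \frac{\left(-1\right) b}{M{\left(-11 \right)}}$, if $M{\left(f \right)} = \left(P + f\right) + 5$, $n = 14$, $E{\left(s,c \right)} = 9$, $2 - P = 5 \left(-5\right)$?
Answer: $\frac{141}{98} \approx 1.4388$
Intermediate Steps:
$P = 27$ ($P = 2 - 5 \left(-5\right) = 2 - -25 = 2 + 25 = 27$)
$b = \frac{9}{14} \approx 0.64286$
$M{\left(f \right)} = 32 + f$ ($M{\left(f \right)} = \left(27 + f\right) + 5 = 32 + f$)
$- 47 \frac{\left(-1\right) b}{M{\left(-11 \right)}} = - 47 \frac{\left(-1\right) \frac{9}{14}}{32 - 11} = - 47 \left(- \frac{9}{14 \cdot 21}\right) = - 47 \left(\left(- \frac{9}{14}\right) \frac{1}{21}\right) = \left(-47\right) \left(- \frac{3}{98}\right) = \frac{141}{98}$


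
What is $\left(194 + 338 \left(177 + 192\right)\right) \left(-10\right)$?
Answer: $-1249160$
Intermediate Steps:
$\left(194 + 338 \left(177 + 192\right)\right) \left(-10\right) = \left(194 + 338 \cdot 369\right) \left(-10\right) = \left(194 + 124722\right) \left(-10\right) = 124916 \left(-10\right) = -1249160$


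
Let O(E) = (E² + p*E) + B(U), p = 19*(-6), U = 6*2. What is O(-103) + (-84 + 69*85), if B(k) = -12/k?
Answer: 28131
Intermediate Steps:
U = 12
p = -114
O(E) = -1 + E² - 114*E (O(E) = (E² - 114*E) - 12/12 = (E² - 114*E) - 12*1/12 = (E² - 114*E) - 1 = -1 + E² - 114*E)
O(-103) + (-84 + 69*85) = (-1 + (-103)² - 114*(-103)) + (-84 + 69*85) = (-1 + 10609 + 11742) + (-84 + 5865) = 22350 + 5781 = 28131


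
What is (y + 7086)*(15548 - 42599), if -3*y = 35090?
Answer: 124723144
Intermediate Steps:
y = -35090/3 (y = -⅓*35090 = -35090/3 ≈ -11697.)
(y + 7086)*(15548 - 42599) = (-35090/3 + 7086)*(15548 - 42599) = -13832/3*(-27051) = 124723144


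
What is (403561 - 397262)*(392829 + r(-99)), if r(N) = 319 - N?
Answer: 2477062853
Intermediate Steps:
(403561 - 397262)*(392829 + r(-99)) = (403561 - 397262)*(392829 + (319 - 1*(-99))) = 6299*(392829 + (319 + 99)) = 6299*(392829 + 418) = 6299*393247 = 2477062853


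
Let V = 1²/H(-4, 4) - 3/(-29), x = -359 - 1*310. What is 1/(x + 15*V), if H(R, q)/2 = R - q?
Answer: -464/310131 ≈ -0.0014961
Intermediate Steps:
H(R, q) = -2*q + 2*R (H(R, q) = 2*(R - q) = -2*q + 2*R)
x = -669 (x = -359 - 310 = -669)
V = 19/464 (V = 1²/(-2*4 + 2*(-4)) - 3/(-29) = 1/(-8 - 8) - 3*(-1/29) = 1/(-16) + 3/29 = 1*(-1/16) + 3/29 = -1/16 + 3/29 = 19/464 ≈ 0.040948)
1/(x + 15*V) = 1/(-669 + 15*(19/464)) = 1/(-669 + 285/464) = 1/(-310131/464) = -464/310131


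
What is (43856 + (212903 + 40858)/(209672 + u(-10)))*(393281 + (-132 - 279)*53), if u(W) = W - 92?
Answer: 1707247976590069/104785 ≈ 1.6293e+10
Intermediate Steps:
u(W) = -92 + W
(43856 + (212903 + 40858)/(209672 + u(-10)))*(393281 + (-132 - 279)*53) = (43856 + (212903 + 40858)/(209672 + (-92 - 10)))*(393281 + (-132 - 279)*53) = (43856 + 253761/(209672 - 102))*(393281 - 411*53) = (43856 + 253761/209570)*(393281 - 21783) = (43856 + 253761*(1/209570))*371498 = (43856 + 253761/209570)*371498 = (9191155681/209570)*371498 = 1707247976590069/104785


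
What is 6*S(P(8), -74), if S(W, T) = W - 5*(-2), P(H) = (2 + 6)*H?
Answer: 444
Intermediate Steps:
P(H) = 8*H
S(W, T) = 10 + W (S(W, T) = W + 10 = 10 + W)
6*S(P(8), -74) = 6*(10 + 8*8) = 6*(10 + 64) = 6*74 = 444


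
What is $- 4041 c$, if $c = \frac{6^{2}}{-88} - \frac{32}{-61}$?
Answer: $- \frac{626355}{1342} \approx -466.73$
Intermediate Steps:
$c = \frac{155}{1342}$ ($c = 36 \left(- \frac{1}{88}\right) - - \frac{32}{61} = - \frac{9}{22} + \frac{32}{61} = \frac{155}{1342} \approx 0.1155$)
$- 4041 c = \left(-4041\right) \frac{155}{1342} = - \frac{626355}{1342}$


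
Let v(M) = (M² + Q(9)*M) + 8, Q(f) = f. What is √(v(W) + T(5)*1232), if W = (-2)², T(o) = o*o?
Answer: 2*√7715 ≈ 175.67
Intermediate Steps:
T(o) = o²
W = 4
v(M) = 8 + M² + 9*M (v(M) = (M² + 9*M) + 8 = 8 + M² + 9*M)
√(v(W) + T(5)*1232) = √((8 + 4² + 9*4) + 5²*1232) = √((8 + 16 + 36) + 25*1232) = √(60 + 30800) = √30860 = 2*√7715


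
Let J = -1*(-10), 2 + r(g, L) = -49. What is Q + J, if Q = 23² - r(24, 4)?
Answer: 590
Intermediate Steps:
r(g, L) = -51 (r(g, L) = -2 - 49 = -51)
J = 10
Q = 580 (Q = 23² - 1*(-51) = 529 + 51 = 580)
Q + J = 580 + 10 = 590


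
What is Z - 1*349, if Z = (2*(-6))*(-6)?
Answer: -277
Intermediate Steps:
Z = 72 (Z = -12*(-6) = 72)
Z - 1*349 = 72 - 1*349 = 72 - 349 = -277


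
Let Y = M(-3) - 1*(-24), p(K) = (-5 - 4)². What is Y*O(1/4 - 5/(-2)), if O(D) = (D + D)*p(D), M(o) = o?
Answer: 18711/2 ≈ 9355.5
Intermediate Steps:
p(K) = 81 (p(K) = (-9)² = 81)
O(D) = 162*D (O(D) = (D + D)*81 = (2*D)*81 = 162*D)
Y = 21 (Y = -3 - 1*(-24) = -3 + 24 = 21)
Y*O(1/4 - 5/(-2)) = 21*(162*(1/4 - 5/(-2))) = 21*(162*(1*(¼) - 5*(-½))) = 21*(162*(¼ + 5/2)) = 21*(162*(11/4)) = 21*(891/2) = 18711/2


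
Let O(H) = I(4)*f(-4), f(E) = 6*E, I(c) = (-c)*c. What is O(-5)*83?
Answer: 31872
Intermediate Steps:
I(c) = -c**2
O(H) = 384 (O(H) = (-1*4**2)*(6*(-4)) = -1*16*(-24) = -16*(-24) = 384)
O(-5)*83 = 384*83 = 31872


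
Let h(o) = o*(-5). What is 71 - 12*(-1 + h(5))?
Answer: 383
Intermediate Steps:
h(o) = -5*o
71 - 12*(-1 + h(5)) = 71 - 12*(-1 - 5*5) = 71 - 12*(-1 - 25) = 71 - 12*(-26) = 71 - 1*(-312) = 71 + 312 = 383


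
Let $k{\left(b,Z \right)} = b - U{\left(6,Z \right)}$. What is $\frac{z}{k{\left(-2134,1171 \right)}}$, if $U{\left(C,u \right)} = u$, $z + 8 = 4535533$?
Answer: $- \frac{907105}{661} \approx -1372.3$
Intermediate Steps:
$z = 4535525$ ($z = -8 + 4535533 = 4535525$)
$k{\left(b,Z \right)} = b - Z$
$\frac{z}{k{\left(-2134,1171 \right)}} = \frac{4535525}{-2134 - 1171} = \frac{4535525}{-3305} = 4535525 \left(- \frac{1}{3305}\right) = - \frac{907105}{661}$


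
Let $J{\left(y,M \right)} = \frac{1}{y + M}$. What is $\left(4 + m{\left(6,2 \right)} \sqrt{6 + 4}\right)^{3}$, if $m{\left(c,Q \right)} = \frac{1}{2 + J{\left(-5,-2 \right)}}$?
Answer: $\frac{16696}{169} + \frac{60214 \sqrt{10}}{2197} \approx 185.46$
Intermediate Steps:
$J{\left(y,M \right)} = \frac{1}{M + y}$
$m{\left(c,Q \right)} = \frac{7}{13}$ ($m{\left(c,Q \right)} = \frac{1}{2 + \frac{1}{-2 - 5}} = \frac{1}{2 + \frac{1}{-7}} = \frac{1}{2 - \frac{1}{7}} = \frac{1}{\frac{13}{7}} = \frac{7}{13}$)
$\left(4 + m{\left(6,2 \right)} \sqrt{6 + 4}\right)^{3} = \left(4 + \frac{7 \sqrt{6 + 4}}{13}\right)^{3} = \left(4 + \frac{7 \sqrt{10}}{13}\right)^{3}$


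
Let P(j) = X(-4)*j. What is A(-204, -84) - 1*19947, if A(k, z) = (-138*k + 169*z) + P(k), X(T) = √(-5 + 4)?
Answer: -5991 - 204*I ≈ -5991.0 - 204.0*I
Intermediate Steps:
X(T) = I (X(T) = √(-1) = I)
P(j) = I*j
A(k, z) = -138*k + 169*z + I*k (A(k, z) = (-138*k + 169*z) + I*k = -138*k + 169*z + I*k)
A(-204, -84) - 1*19947 = (169*(-84) - 204*(-138 + I)) - 1*19947 = (-14196 + (28152 - 204*I)) - 19947 = (13956 - 204*I) - 19947 = -5991 - 204*I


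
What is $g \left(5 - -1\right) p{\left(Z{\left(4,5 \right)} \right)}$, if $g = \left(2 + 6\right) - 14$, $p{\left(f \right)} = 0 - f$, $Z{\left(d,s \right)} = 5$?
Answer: $180$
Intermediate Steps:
$p{\left(f \right)} = - f$
$g = -6$ ($g = 8 - 14 = -6$)
$g \left(5 - -1\right) p{\left(Z{\left(4,5 \right)} \right)} = - 6 \left(5 - -1\right) \left(\left(-1\right) 5\right) = - 6 \left(5 + 1\right) \left(-5\right) = \left(-6\right) 6 \left(-5\right) = \left(-36\right) \left(-5\right) = 180$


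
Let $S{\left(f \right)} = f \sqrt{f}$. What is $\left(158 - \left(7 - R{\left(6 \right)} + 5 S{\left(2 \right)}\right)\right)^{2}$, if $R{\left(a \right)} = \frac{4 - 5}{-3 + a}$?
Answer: $\frac{206104}{9} - \frac{9040 \sqrt{2}}{3} \approx 18639.0$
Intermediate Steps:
$S{\left(f \right)} = f^{\frac{3}{2}}$
$R{\left(a \right)} = - \frac{1}{-3 + a}$
$\left(158 - \left(7 - R{\left(6 \right)} + 5 S{\left(2 \right)}\right)\right)^{2} = \left(158 - \left(7 + \frac{1}{-3 + 6} + 10 \sqrt{2}\right)\right)^{2} = \left(158 - \left(\frac{22}{3} + 5 \cdot 2 \sqrt{2}\right)\right)^{2} = \left(158 - \left(\frac{22}{3} + 10 \sqrt{2}\right)\right)^{2} = \left(\frac{452}{3} - 10 \sqrt{2}\right)^{2}$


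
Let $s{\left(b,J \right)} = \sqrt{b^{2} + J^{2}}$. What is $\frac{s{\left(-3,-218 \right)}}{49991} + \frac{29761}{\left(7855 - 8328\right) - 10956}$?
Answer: $- \frac{29761}{11429} + \frac{\sqrt{47533}}{49991} \approx -2.5996$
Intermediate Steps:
$s{\left(b,J \right)} = \sqrt{J^{2} + b^{2}}$
$\frac{s{\left(-3,-218 \right)}}{49991} + \frac{29761}{\left(7855 - 8328\right) - 10956} = \frac{\sqrt{\left(-218\right)^{2} + \left(-3\right)^{2}}}{49991} + \frac{29761}{\left(7855 - 8328\right) - 10956} = \sqrt{47524 + 9} \cdot \frac{1}{49991} + \frac{29761}{-473 - 10956} = \sqrt{47533} \cdot \frac{1}{49991} + \frac{29761}{-11429} = \frac{\sqrt{47533}}{49991} + 29761 \left(- \frac{1}{11429}\right) = \frac{\sqrt{47533}}{49991} - \frac{29761}{11429} = - \frac{29761}{11429} + \frac{\sqrt{47533}}{49991}$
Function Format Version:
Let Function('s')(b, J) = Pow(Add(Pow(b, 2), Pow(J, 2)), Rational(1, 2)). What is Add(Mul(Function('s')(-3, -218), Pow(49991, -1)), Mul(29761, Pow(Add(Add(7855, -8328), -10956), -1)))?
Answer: Add(Rational(-29761, 11429), Mul(Rational(1, 49991), Pow(47533, Rational(1, 2)))) ≈ -2.5996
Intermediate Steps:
Function('s')(b, J) = Pow(Add(Pow(J, 2), Pow(b, 2)), Rational(1, 2))
Add(Mul(Function('s')(-3, -218), Pow(49991, -1)), Mul(29761, Pow(Add(Add(7855, -8328), -10956), -1))) = Add(Mul(Pow(Add(Pow(-218, 2), Pow(-3, 2)), Rational(1, 2)), Pow(49991, -1)), Mul(29761, Pow(Add(Add(7855, -8328), -10956), -1))) = Add(Mul(Pow(Add(47524, 9), Rational(1, 2)), Rational(1, 49991)), Mul(29761, Pow(Add(-473, -10956), -1))) = Add(Mul(Pow(47533, Rational(1, 2)), Rational(1, 49991)), Mul(29761, Pow(-11429, -1))) = Add(Mul(Rational(1, 49991), Pow(47533, Rational(1, 2))), Mul(29761, Rational(-1, 11429))) = Add(Mul(Rational(1, 49991), Pow(47533, Rational(1, 2))), Rational(-29761, 11429)) = Add(Rational(-29761, 11429), Mul(Rational(1, 49991), Pow(47533, Rational(1, 2))))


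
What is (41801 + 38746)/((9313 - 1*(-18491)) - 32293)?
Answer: -80547/4489 ≈ -17.943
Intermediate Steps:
(41801 + 38746)/((9313 - 1*(-18491)) - 32293) = 80547/((9313 + 18491) - 32293) = 80547/(27804 - 32293) = 80547/(-4489) = 80547*(-1/4489) = -80547/4489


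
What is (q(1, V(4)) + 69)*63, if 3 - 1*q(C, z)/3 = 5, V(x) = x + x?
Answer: 3969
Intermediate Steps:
V(x) = 2*x
q(C, z) = -6 (q(C, z) = 9 - 3*5 = 9 - 15 = -6)
(q(1, V(4)) + 69)*63 = (-6 + 69)*63 = 63*63 = 3969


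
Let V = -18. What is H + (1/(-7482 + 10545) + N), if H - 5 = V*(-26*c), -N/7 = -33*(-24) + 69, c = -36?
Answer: -70050809/3063 ≈ -22870.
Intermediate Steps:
N = -6027 (N = -7*(-33*(-24) + 69) = -7*(792 + 69) = -7*861 = -6027)
H = -16843 (H = 5 - (-468)*(-36) = 5 - 18*936 = 5 - 16848 = -16843)
H + (1/(-7482 + 10545) + N) = -16843 + (1/(-7482 + 10545) - 6027) = -16843 + (1/3063 - 6027) = -16843 - 18460700/3063 = -70050809/3063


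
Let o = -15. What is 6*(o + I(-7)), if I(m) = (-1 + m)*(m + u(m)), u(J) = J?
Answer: 582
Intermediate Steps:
I(m) = 2*m*(-1 + m) (I(m) = (-1 + m)*(m + m) = (-1 + m)*(2*m) = 2*m*(-1 + m))
6*(o + I(-7)) = 6*(-15 + 2*(-7)*(-1 - 7)) = 6*(-15 + 2*(-7)*(-8)) = 6*(-15 + 112) = 6*97 = 582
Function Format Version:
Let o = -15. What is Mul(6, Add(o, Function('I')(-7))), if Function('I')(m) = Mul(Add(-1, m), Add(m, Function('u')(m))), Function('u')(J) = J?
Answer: 582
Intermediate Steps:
Function('I')(m) = Mul(2, m, Add(-1, m)) (Function('I')(m) = Mul(Add(-1, m), Add(m, m)) = Mul(Add(-1, m), Mul(2, m)) = Mul(2, m, Add(-1, m)))
Mul(6, Add(o, Function('I')(-7))) = Mul(6, Add(-15, Mul(2, -7, Add(-1, -7)))) = Mul(6, Add(-15, Mul(2, -7, -8))) = Mul(6, Add(-15, 112)) = Mul(6, 97) = 582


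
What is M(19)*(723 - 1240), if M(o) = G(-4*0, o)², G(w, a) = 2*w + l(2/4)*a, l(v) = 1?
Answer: -186637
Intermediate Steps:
G(w, a) = a + 2*w (G(w, a) = 2*w + 1*a = 2*w + a = a + 2*w)
M(o) = o² (M(o) = (o + 2*(-4*0))² = (o + 2*0)² = (o + 0)² = o²)
M(19)*(723 - 1240) = 19²*(723 - 1240) = 361*(-517) = -186637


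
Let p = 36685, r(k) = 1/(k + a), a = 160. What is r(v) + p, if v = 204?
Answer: 13353341/364 ≈ 36685.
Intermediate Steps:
r(k) = 1/(160 + k) (r(k) = 1/(k + 160) = 1/(160 + k))
r(v) + p = 1/(160 + 204) + 36685 = 1/364 + 36685 = 13353341/364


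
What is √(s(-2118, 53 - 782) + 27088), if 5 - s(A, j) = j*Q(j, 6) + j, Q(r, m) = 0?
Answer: √27822 ≈ 166.80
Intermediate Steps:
s(A, j) = 5 - j (s(A, j) = 5 - (j*0 + j) = 5 - (0 + j) = 5 - j)
√(s(-2118, 53 - 782) + 27088) = √((5 - (53 - 782)) + 27088) = √((5 - 1*(-729)) + 27088) = √((5 + 729) + 27088) = √(734 + 27088) = √27822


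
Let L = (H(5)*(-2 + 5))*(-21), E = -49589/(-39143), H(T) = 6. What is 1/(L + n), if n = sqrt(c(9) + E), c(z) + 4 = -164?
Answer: -14796054/5599434847 - I*sqrt(255464245205)/5599434847 ≈ -0.0026424 - 9.0265e-5*I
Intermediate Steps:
c(z) = -168 (c(z) = -4 - 164 = -168)
E = 49589/39143 (E = -49589*(-1/39143) = 49589/39143 ≈ 1.2669)
n = I*sqrt(255464245205)/39143 (n = sqrt(-168 + 49589/39143) = sqrt(-6526435/39143) = I*sqrt(255464245205)/39143 ≈ 12.913*I)
L = -378 (L = (6*(-2 + 5))*(-21) = (6*3)*(-21) = 18*(-21) = -378)
1/(L + n) = 1/(-378 + I*sqrt(255464245205)/39143)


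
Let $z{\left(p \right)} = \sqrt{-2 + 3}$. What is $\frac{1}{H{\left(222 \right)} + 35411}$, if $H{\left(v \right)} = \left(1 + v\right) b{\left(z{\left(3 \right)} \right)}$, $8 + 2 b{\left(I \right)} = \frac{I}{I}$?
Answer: $\frac{2}{69261} \approx 2.8876 \cdot 10^{-5}$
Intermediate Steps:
$z{\left(p \right)} = 1$ ($z{\left(p \right)} = \sqrt{1} = 1$)
$b{\left(I \right)} = - \frac{7}{2}$ ($b{\left(I \right)} = -4 + \frac{I \frac{1}{I}}{2} = -4 + \frac{1}{2} \cdot 1 = -4 + \frac{1}{2} = - \frac{7}{2}$)
$H{\left(v \right)} = - \frac{7}{2} - \frac{7 v}{2}$ ($H{\left(v \right)} = \left(1 + v\right) \left(- \frac{7}{2}\right) = - \frac{7}{2} - \frac{7 v}{2}$)
$\frac{1}{H{\left(222 \right)} + 35411} = \frac{1}{\left(- \frac{7}{2} - 777\right) + 35411} = \frac{1}{- \frac{1561}{2} + 35411} = \frac{1}{\frac{69261}{2}} = \frac{2}{69261}$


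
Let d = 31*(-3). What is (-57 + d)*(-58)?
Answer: 8700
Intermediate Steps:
d = -93
(-57 + d)*(-58) = (-57 - 93)*(-58) = -150*(-58) = 8700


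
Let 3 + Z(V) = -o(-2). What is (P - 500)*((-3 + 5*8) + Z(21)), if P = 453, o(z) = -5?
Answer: -1833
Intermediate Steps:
Z(V) = 2 (Z(V) = -3 - 1*(-5) = -3 + 5 = 2)
(P - 500)*((-3 + 5*8) + Z(21)) = (453 - 500)*((-3 + 5*8) + 2) = -47*((-3 + 40) + 2) = -47*(37 + 2) = -47*39 = -1833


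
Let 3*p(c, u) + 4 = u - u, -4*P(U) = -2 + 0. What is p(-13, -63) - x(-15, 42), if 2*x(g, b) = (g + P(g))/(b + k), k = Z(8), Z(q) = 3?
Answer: -211/180 ≈ -1.1722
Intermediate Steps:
P(U) = ½ (P(U) = -(-2 + 0)/4 = -¼*(-2) = ½)
p(c, u) = -4/3 (p(c, u) = -4/3 + (u - u)/3 = -4/3 + (⅓)*0 = -4/3 + 0 = -4/3)
k = 3
x(g, b) = (½ + g)/(2*(3 + b)) (x(g, b) = ((g + ½)/(b + 3))/2 = ((½ + g)/(3 + b))/2 = (½ + g)/(2*(3 + b)))
p(-13, -63) - x(-15, 42) = -4/3 - (1 + 2*(-15))/(4*(3 + 42)) = -4/3 - (1 - 30)/(4*45) = -4/3 - (-29)/(4*45) = -4/3 - 1*(-29/180) = -4/3 + 29/180 = -211/180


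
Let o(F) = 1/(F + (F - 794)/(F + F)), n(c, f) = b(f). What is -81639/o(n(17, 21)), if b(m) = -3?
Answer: -21198927/2 ≈ -1.0599e+7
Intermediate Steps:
n(c, f) = -3
o(F) = 1/(F + (-794 + F)/(2*F)) (o(F) = 1/(F + (-794 + F)/((2*F))) = 1/(F + (-794 + F)*(1/(2*F))) = 1/(F + (-794 + F)/(2*F)))
-81639/o(n(17, 21)) = -81639/(2*(-3)/(-794 - 3 + 2*(-3)**2)) = -81639/(2*(-3)/(-794 - 3 + 2*9)) = -81639/(2*(-3)/(-794 - 3 + 18)) = -81639/(2*(-3)/(-779)) = -81639/(2*(-3)*(-1/779)) = -81639/6/779 = -81639*779/6 = -21198927/2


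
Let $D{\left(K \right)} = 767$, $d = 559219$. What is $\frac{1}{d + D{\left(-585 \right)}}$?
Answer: $\frac{1}{559986} \approx 1.7858 \cdot 10^{-6}$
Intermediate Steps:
$\frac{1}{d + D{\left(-585 \right)}} = \frac{1}{559219 + 767} = \frac{1}{559986}$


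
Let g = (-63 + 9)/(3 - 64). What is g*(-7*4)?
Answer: -1512/61 ≈ -24.787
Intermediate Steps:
g = 54/61 (g = -54/(-61) = -54*(-1/61) = 54/61 ≈ 0.88525)
g*(-7*4) = 54*(-7*4)/61 = (54/61)*(-28) = -1512/61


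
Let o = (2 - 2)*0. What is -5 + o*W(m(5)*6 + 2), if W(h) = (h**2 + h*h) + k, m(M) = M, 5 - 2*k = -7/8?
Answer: -5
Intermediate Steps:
k = 47/16 (k = 5/2 - (-7)/(2*8) = 5/2 - 1/2*(-7/8) = 5/2 + 7/16 = 47/16 ≈ 2.9375)
W(h) = 47/16 + 2*h**2 (W(h) = (h**2 + h*h) + 47/16 = (h**2 + h**2) + 47/16 = 2*h**2 + 47/16 = 47/16 + 2*h**2)
o = 0 (o = 0*0 = 0)
-5 + o*W(m(5)*6 + 2) = -5 + 0*(47/16 + 2*(5*6 + 2)**2) = -5 + 0*(47/16 + 2*(30 + 2)**2) = -5 + 0*(47/16 + 2*32**2) = -5 + 0*(47/16 + 2*1024) = -5 + 0*(47/16 + 2048) = -5 + 0*(32815/16) = -5 + 0 = -5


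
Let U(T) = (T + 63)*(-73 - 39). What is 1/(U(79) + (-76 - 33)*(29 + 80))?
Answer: -1/27785 ≈ -3.5991e-5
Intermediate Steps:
U(T) = -7056 - 112*T (U(T) = (63 + T)*(-112) = -7056 - 112*T)
1/(U(79) + (-76 - 33)*(29 + 80)) = 1/((-7056 - 112*79) + (-76 - 33)*(29 + 80)) = 1/((-7056 - 8848) - 109*109) = 1/(-15904 - 11881) = 1/(-27785) = -1/27785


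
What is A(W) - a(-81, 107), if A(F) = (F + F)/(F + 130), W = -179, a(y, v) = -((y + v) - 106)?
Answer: -3562/49 ≈ -72.694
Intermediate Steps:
a(y, v) = 106 - v - y (a(y, v) = -((v + y) - 106) = -(-106 + v + y) = 106 - v - y)
A(F) = 2*F/(130 + F) (A(F) = (2*F)/(130 + F) = 2*F/(130 + F))
A(W) - a(-81, 107) = 2*(-179)/(130 - 179) - (106 - 1*107 - 1*(-81)) = 2*(-179)/(-49) - (106 - 107 + 81) = 2*(-179)*(-1/49) - 1*80 = 358/49 - 80 = -3562/49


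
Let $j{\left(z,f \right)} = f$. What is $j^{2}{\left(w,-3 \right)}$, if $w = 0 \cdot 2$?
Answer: $9$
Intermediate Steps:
$w = 0$
$j^{2}{\left(w,-3 \right)} = \left(-3\right)^{2} = 9$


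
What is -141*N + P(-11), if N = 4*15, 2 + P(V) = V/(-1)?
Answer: -8451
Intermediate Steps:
P(V) = -2 - V (P(V) = -2 + V/(-1) = -2 + V*(-1) = -2 - V)
N = 60
-141*N + P(-11) = -141*60 + (-2 - 1*(-11)) = -8460 + (-2 + 11) = -8460 + 9 = -8451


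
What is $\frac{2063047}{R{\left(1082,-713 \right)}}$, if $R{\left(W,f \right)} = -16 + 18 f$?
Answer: $- \frac{2063047}{12850} \approx -160.55$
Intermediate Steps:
$\frac{2063047}{R{\left(1082,-713 \right)}} = \frac{2063047}{-16 + 18 \left(-713\right)} = \frac{2063047}{-16 - 12834} = \frac{2063047}{-12850} = 2063047 \left(- \frac{1}{12850}\right) = - \frac{2063047}{12850}$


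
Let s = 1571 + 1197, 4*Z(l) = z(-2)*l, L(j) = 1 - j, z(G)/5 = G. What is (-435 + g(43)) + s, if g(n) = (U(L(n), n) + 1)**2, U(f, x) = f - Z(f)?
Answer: 23649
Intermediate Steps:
z(G) = 5*G
Z(l) = -5*l/2 (Z(l) = ((5*(-2))*l)/4 = (-10*l)/4 = -5*l/2)
U(f, x) = 7*f/2 (U(f, x) = f - (-5)*f/2 = f + 5*f/2 = 7*f/2)
g(n) = (9/2 - 7*n/2)**2 (g(n) = (7*(1 - n)/2 + 1)**2 = ((7/2 - 7*n/2) + 1)**2 = (9/2 - 7*n/2)**2)
s = 2768
(-435 + g(43)) + s = (-435 + (-9 + 7*43)**2/4) + 2768 = (-435 + (-9 + 301)**2/4) + 2768 = (-435 + (1/4)*292**2) + 2768 = (-435 + (1/4)*85264) + 2768 = (-435 + 21316) + 2768 = 20881 + 2768 = 23649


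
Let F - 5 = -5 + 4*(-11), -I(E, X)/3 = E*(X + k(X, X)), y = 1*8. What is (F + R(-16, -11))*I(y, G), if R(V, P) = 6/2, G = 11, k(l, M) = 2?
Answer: 12792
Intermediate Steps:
y = 8
I(E, X) = -3*E*(2 + X) (I(E, X) = -3*E*(X + 2) = -3*E*(2 + X))
R(V, P) = 3 (R(V, P) = 6*(½) = 3)
F = -44 (F = 5 + (-5 + 4*(-11)) = 5 + (-5 - 44) = 5 - 49 = -44)
(F + R(-16, -11))*I(y, G) = (-44 + 3)*(-3*8*(2 + 11)) = -(-123)*8*13 = -41*(-312) = 12792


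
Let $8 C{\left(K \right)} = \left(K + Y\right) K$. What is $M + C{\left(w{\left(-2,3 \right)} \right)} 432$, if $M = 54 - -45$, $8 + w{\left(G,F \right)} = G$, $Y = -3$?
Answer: $7119$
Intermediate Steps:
$w{\left(G,F \right)} = -8 + G$
$C{\left(K \right)} = \frac{K \left(-3 + K\right)}{8}$ ($C{\left(K \right)} = \frac{\left(K - 3\right) K}{8} = \frac{\left(-3 + K\right) K}{8} = \frac{K \left(-3 + K\right)}{8}$)
$M = 99$ ($M = 54 + 45 = 99$)
$M + C{\left(w{\left(-2,3 \right)} \right)} 432 = 99 + \frac{\left(-8 - 2\right) \left(-3 - 10\right)}{8} \cdot 432 = 99 + \frac{1}{8} \left(-10\right) \left(-3 - 10\right) 432 = 99 + \frac{1}{8} \left(-10\right) \left(-13\right) 432 = 99 + \frac{65}{4} \cdot 432 = 99 + 7020 = 7119$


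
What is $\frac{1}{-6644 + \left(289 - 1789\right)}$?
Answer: $- \frac{1}{8144} \approx -0.00012279$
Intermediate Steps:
$\frac{1}{-6644 + \left(289 - 1789\right)} = \frac{1}{-6644 - 1500} = \frac{1}{-8144} = - \frac{1}{8144}$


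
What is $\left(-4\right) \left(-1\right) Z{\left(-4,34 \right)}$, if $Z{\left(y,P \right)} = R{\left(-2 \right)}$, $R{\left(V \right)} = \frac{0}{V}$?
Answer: $0$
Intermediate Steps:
$R{\left(V \right)} = 0$
$Z{\left(y,P \right)} = 0$
$\left(-4\right) \left(-1\right) Z{\left(-4,34 \right)} = \left(-4\right) \left(-1\right) 0 = 4 \cdot 0 = 0$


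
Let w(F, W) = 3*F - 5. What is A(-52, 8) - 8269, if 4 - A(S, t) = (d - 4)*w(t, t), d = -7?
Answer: -8056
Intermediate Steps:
w(F, W) = -5 + 3*F
A(S, t) = -51 + 33*t (A(S, t) = 4 - (-7 - 4)*(-5 + 3*t) = 4 - (-11)*(-5 + 3*t) = 4 - (55 - 33*t) = 4 + (-55 + 33*t) = -51 + 33*t)
A(-52, 8) - 8269 = (-51 + 33*8) - 8269 = (-51 + 264) - 8269 = 213 - 8269 = -8056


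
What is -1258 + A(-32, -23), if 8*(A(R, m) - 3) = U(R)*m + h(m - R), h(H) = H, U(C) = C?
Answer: -9295/8 ≈ -1161.9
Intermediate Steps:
A(R, m) = 3 - R/8 + m/8 + R*m/8 (A(R, m) = 3 + (R*m + (m - R))/8 = 3 + (m - R + R*m)/8 = 3 + (-R/8 + m/8 + R*m/8) = 3 - R/8 + m/8 + R*m/8)
-1258 + A(-32, -23) = -1258 + (3 - ⅛*(-32) + (⅛)*(-23) + (⅛)*(-32)*(-23)) = -1258 + (3 + 4 - 23/8 + 92) = -1258 + 769/8 = -9295/8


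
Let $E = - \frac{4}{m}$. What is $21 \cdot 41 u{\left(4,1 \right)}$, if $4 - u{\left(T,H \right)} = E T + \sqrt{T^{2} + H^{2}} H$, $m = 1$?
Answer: $17220 - 861 \sqrt{17} \approx 13670.0$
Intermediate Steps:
$E = -4$ ($E = - \frac{4}{1} = \left(-4\right) 1 = -4$)
$u{\left(T,H \right)} = 4 + 4 T - H \sqrt{H^{2} + T^{2}}$ ($u{\left(T,H \right)} = 4 - \left(- 4 T + \sqrt{T^{2} + H^{2}} H\right) = 4 - \left(- 4 T + \sqrt{H^{2} + T^{2}} H\right) = 4 - \left(- 4 T + H \sqrt{H^{2} + T^{2}}\right) = 4 + 4 T - H \sqrt{H^{2} + T^{2}}$)
$21 \cdot 41 u{\left(4,1 \right)} = 21 \cdot 41 \left(4 + 4 \cdot 4 - 1 \sqrt{1^{2} + 4^{2}}\right) = 861 \left(4 + 16 - 1 \sqrt{1 + 16}\right) = 861 \left(4 + 16 - 1 \sqrt{17}\right) = 861 \left(4 + 16 - \sqrt{17}\right) = 861 \left(20 - \sqrt{17}\right) = 17220 - 861 \sqrt{17}$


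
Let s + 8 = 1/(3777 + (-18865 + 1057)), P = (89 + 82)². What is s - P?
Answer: -410392720/14031 ≈ -29249.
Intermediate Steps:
P = 29241 (P = 171² = 29241)
s = -112249/14031 (s = -8 + 1/(3777 + (-18865 + 1057)) = -8 + 1/(3777 - 17808) = -8 + 1/(-14031) = -8 - 1/14031 = -112249/14031 ≈ -8.0001)
s - P = -112249/14031 - 1*29241 = -112249/14031 - 29241 = -410392720/14031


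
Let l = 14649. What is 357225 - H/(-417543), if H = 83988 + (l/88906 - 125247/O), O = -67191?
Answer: 297005312727817466413/831423180025326 ≈ 3.5723e+5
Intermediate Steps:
H = 167243270386063/1991227682 (H = 83988 + (14649/88906 - 125247/(-67191)) = 83988 + (14649*(1/88906) - 125247*(-1/67191)) = 83988 + (14649/88906 + 41749/22397) = 83988 + 4039830247/1991227682 = 167243270386063/1991227682 ≈ 83990.)
357225 - H/(-417543) = 357225 - 167243270386063/(1991227682*(-417543)) = 357225 - 167243270386063*(-1)/(1991227682*417543) = 357225 - 1*(-167243270386063/831423180025326) = 357225 + 167243270386063/831423180025326 = 297005312727817466413/831423180025326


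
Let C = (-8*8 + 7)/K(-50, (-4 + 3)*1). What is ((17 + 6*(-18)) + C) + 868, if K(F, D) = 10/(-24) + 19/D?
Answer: 181725/233 ≈ 779.94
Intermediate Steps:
K(F, D) = -5/12 + 19/D (K(F, D) = 10*(-1/24) + 19/D = -5/12 + 19/D)
C = 684/233 (C = (-8*8 + 7)/(-5/12 + 19/(((-4 + 3)*1))) = (-64 + 7)/(-5/12 + 19/((-1*1))) = -57/(-5/12 + 19/(-1)) = -57/(-5/12 + 19*(-1)) = -57/(-5/12 - 19) = -57/(-233/12) = -57*(-12/233) = 684/233 ≈ 2.9356)
((17 + 6*(-18)) + C) + 868 = ((17 + 6*(-18)) + 684/233) + 868 = ((17 - 108) + 684/233) + 868 = (-91 + 684/233) + 868 = -20519/233 + 868 = 181725/233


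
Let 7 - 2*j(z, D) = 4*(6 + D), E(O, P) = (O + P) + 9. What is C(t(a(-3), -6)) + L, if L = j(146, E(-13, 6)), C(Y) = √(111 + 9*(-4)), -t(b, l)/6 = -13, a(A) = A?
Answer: -25/2 + 5*√3 ≈ -3.8397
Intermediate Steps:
t(b, l) = 78 (t(b, l) = -6*(-13) = 78)
C(Y) = 5*√3 (C(Y) = √(111 - 36) = √75 = 5*√3)
E(O, P) = 9 + O + P
j(z, D) = -17/2 - 2*D (j(z, D) = 7/2 - 2*(6 + D) = 7/2 - (24 + 4*D)/2 = 7/2 + (-12 - 2*D) = -17/2 - 2*D)
L = -25/2 (L = -17/2 - 2*(9 - 13 + 6) = -17/2 - 2*2 = -17/2 - 4 = -25/2 ≈ -12.500)
C(t(a(-3), -6)) + L = 5*√3 - 25/2 = -25/2 + 5*√3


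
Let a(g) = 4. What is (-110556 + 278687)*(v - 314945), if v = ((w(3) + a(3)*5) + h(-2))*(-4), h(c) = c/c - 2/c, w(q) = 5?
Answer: -52970175943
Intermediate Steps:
h(c) = 1 - 2/c
v = -108 (v = ((5 + 4*5) + (-2 - 2)/(-2))*(-4) = ((5 + 20) - ½*(-4))*(-4) = (25 + 2)*(-4) = 27*(-4) = -108)
(-110556 + 278687)*(v - 314945) = (-110556 + 278687)*(-108 - 314945) = 168131*(-315053) = -52970175943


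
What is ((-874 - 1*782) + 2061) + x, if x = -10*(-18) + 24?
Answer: 609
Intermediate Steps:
x = 204 (x = 180 + 24 = 204)
((-874 - 1*782) + 2061) + x = ((-874 - 1*782) + 2061) + 204 = ((-874 - 782) + 2061) + 204 = (-1656 + 2061) + 204 = 405 + 204 = 609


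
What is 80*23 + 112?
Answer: 1952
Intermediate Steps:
80*23 + 112 = 1840 + 112 = 1952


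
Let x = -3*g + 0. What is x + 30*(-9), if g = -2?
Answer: -264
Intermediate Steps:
x = 6 (x = -3*(-2) + 0 = 6 + 0 = 6)
x + 30*(-9) = 6 + 30*(-9) = 6 - 270 = -264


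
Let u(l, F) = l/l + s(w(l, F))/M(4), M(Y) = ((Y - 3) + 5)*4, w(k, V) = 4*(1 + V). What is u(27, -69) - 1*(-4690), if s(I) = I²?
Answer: 23321/3 ≈ 7773.7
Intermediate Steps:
w(k, V) = 4 + 4*V
M(Y) = 8 + 4*Y (M(Y) = ((-3 + Y) + 5)*4 = (2 + Y)*4 = 8 + 4*Y)
u(l, F) = 1 + (4 + 4*F)²/24 (u(l, F) = l/l + (4 + 4*F)²/(8 + 4*4) = 1 + (4 + 4*F)²/(8 + 16) = 1 + (4 + 4*F)²/24)
u(27, -69) - 1*(-4690) = (1 + 2*(1 - 69)²/3) - 1*(-4690) = (1 + (⅔)*(-68)²) + 4690 = (1 + (⅔)*4624) + 4690 = (1 + 9248/3) + 4690 = 9251/3 + 4690 = 23321/3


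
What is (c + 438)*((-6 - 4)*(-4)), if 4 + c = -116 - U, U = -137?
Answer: 18200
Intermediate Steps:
c = 17 (c = -4 + (-116 - 1*(-137)) = -4 + (-116 + 137) = -4 + 21 = 17)
(c + 438)*((-6 - 4)*(-4)) = (17 + 438)*((-6 - 4)*(-4)) = 455*(-10*(-4)) = 455*40 = 18200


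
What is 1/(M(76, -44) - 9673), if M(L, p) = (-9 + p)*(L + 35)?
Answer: -1/15556 ≈ -6.4284e-5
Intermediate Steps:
M(L, p) = (-9 + p)*(35 + L)
1/(M(76, -44) - 9673) = 1/((-315 - 9*76 + 35*(-44) + 76*(-44)) - 9673) = 1/((-315 - 684 - 1540 - 3344) - 9673) = 1/(-5883 - 9673) = 1/(-15556) = -1/15556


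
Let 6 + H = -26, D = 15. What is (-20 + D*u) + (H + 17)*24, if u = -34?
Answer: -890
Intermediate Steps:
H = -32 (H = -6 - 26 = -32)
(-20 + D*u) + (H + 17)*24 = (-20 + 15*(-34)) + (-32 + 17)*24 = (-20 - 510) - 15*24 = -530 - 360 = -890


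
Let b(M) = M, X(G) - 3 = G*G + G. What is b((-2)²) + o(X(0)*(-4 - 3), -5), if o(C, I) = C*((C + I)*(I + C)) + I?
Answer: -14197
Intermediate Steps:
X(G) = 3 + G + G² (X(G) = 3 + (G*G + G) = 3 + (G² + G) = 3 + (G + G²) = 3 + G + G²)
o(C, I) = I + C*(C + I)² (o(C, I) = C*((C + I)*(C + I)) + I = C*(C + I)² + I = I + C*(C + I)²)
b((-2)²) + o(X(0)*(-4 - 3), -5) = (-2)² + (-5 + ((3 + 0 + 0²)*(-4 - 3))*((3 + 0 + 0²)*(-4 - 3) - 5)²) = 4 + (-5 + ((3 + 0 + 0)*(-7))*((3 + 0 + 0)*(-7) - 5)²) = 4 + (-5 + (3*(-7))*(3*(-7) - 5)²) = 4 + (-5 - 21*(-21 - 5)²) = 4 + (-5 - 21*(-26)²) = 4 + (-5 - 21*676) = 4 + (-5 - 14196) = 4 - 14201 = -14197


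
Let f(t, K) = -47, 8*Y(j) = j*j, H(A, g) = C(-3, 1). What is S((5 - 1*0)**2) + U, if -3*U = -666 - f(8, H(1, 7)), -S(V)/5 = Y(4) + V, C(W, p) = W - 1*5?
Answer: 214/3 ≈ 71.333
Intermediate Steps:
C(W, p) = -5 + W (C(W, p) = W - 5 = -5 + W)
H(A, g) = -8 (H(A, g) = -5 - 3 = -8)
Y(j) = j**2/8 (Y(j) = (j*j)/8 = j**2/8)
S(V) = -10 - 5*V (S(V) = -5*((1/8)*4**2 + V) = -5*((1/8)*16 + V) = -5*(2 + V) = -10 - 5*V)
U = 619/3 (U = -(-666 - 1*(-47))/3 = -(-666 + 47)/3 = -1/3*(-619) = 619/3 ≈ 206.33)
S((5 - 1*0)**2) + U = (-10 - 5*(5 - 1*0)**2) + 619/3 = (-10 - 5*(5 + 0)**2) + 619/3 = (-10 - 5*5**2) + 619/3 = (-10 - 5*25) + 619/3 = (-10 - 125) + 619/3 = -135 + 619/3 = 214/3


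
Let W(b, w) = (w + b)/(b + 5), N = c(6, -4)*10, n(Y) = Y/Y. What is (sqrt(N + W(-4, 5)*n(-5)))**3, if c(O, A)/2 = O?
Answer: 1331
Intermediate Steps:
n(Y) = 1
c(O, A) = 2*O
N = 120 (N = (2*6)*10 = 12*10 = 120)
W(b, w) = (b + w)/(5 + b)
(sqrt(N + W(-4, 5)*n(-5)))**3 = (sqrt(120 + ((-4 + 5)/(5 - 4))*1))**3 = (sqrt(120 + (1/1)*1))**3 = (sqrt(120 + (1*1)*1))**3 = (sqrt(120 + 1*1))**3 = (sqrt(120 + 1))**3 = (sqrt(121))**3 = 11**3 = 1331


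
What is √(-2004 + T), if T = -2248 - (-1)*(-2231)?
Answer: I*√6483 ≈ 80.517*I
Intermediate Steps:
T = -4479 (T = -2248 - 1*2231 = -2248 - 2231 = -4479)
√(-2004 + T) = √(-2004 - 4479) = √(-6483) = I*√6483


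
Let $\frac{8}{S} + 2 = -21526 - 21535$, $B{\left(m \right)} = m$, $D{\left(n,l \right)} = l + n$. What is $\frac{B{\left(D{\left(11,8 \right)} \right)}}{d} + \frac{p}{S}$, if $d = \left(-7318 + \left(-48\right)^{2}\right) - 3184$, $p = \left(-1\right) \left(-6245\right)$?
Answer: $- \frac{1102337655141}{32792} \approx -3.3616 \cdot 10^{7}$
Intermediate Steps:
$S = - \frac{8}{43063}$ ($S = \frac{8}{-2 - 43061} = \frac{8}{-43063} = 8 \left(- \frac{1}{43063}\right) = - \frac{8}{43063} \approx -0.00018577$)
$p = 6245$
$d = -8198$ ($d = \left(-7318 + 2304\right) - 3184 = -5014 - 3184 = -8198$)
$\frac{B{\left(D{\left(11,8 \right)} \right)}}{d} + \frac{p}{S} = \frac{8 + 11}{-8198} + \frac{6245}{- \frac{8}{43063}} = 19 \left(- \frac{1}{8198}\right) + 6245 \left(- \frac{43063}{8}\right) = - \frac{19}{8198} - \frac{268928435}{8} = - \frac{1102337655141}{32792}$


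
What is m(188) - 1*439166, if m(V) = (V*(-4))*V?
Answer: -580542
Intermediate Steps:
m(V) = -4*V² (m(V) = (-4*V)*V = -4*V²)
m(188) - 1*439166 = -4*188² - 1*439166 = -4*35344 - 439166 = -141376 - 439166 = -580542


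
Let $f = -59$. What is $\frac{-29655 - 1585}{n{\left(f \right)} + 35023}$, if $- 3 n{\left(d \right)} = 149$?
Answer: $- \frac{2343}{2623} \approx -0.89325$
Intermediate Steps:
$n{\left(d \right)} = - \frac{149}{3}$ ($n{\left(d \right)} = \left(- \frac{1}{3}\right) 149 = - \frac{149}{3}$)
$\frac{-29655 - 1585}{n{\left(f \right)} + 35023} = \frac{-29655 - 1585}{- \frac{149}{3} + 35023} = - \frac{31240}{\frac{104920}{3}} = \left(-31240\right) \frac{3}{104920} = - \frac{2343}{2623}$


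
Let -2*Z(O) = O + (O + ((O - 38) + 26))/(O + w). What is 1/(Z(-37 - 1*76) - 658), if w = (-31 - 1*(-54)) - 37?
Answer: -254/153019 ≈ -0.0016599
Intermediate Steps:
w = -14 (w = (-31 + 54) - 37 = 23 - 37 = -14)
Z(O) = -O/2 - (-12 + 2*O)/(2*(-14 + O)) (Z(O) = -(O + (O + ((O - 38) + 26))/(O - 14))/2 = -(O + (O + ((-38 + O) + 26))/(-14 + O))/2 = -(O + (O + (-12 + O))/(-14 + O))/2 = -(O + (-12 + 2*O)/(-14 + O))/2 = -O/2 - (-12 + 2*O)/(2*(-14 + O)))
1/(Z(-37 - 1*76) - 658) = 1/((12 - (-37 - 1*76)² + 12*(-37 - 1*76))/(2*(-14 + (-37 - 1*76))) - 658) = 1/((12 - (-37 - 76)² + 12*(-37 - 76))/(2*(-14 + (-37 - 76))) - 658) = 1/((12 - 1*(-113)² + 12*(-113))/(2*(-14 - 113)) - 658) = 1/((½)*(12 - 1*12769 - 1356)/(-127) - 658) = 1/((½)*(-1/127)*(12 - 12769 - 1356) - 658) = 1/((½)*(-1/127)*(-14113) - 658) = 1/(14113/254 - 658) = 1/(-153019/254) = -254/153019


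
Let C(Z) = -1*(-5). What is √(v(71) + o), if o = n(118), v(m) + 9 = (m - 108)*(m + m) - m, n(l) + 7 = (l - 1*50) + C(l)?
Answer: 2*I*√1317 ≈ 72.581*I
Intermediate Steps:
C(Z) = 5
n(l) = -52 + l (n(l) = -7 + ((l - 1*50) + 5) = -7 + ((l - 50) + 5) = -7 + ((-50 + l) + 5) = -7 + (-45 + l) = -52 + l)
v(m) = -9 - m + 2*m*(-108 + m) (v(m) = -9 + ((m - 108)*(m + m) - m) = -9 + ((-108 + m)*(2*m) - m) = -9 + (2*m*(-108 + m) - m) = -9 + (-m + 2*m*(-108 + m)) = -9 - m + 2*m*(-108 + m))
o = 66 (o = -52 + 118 = 66)
√(v(71) + o) = √((-9 - 217*71 + 2*71²) + 66) = √((-9 - 15407 + 2*5041) + 66) = √((-9 - 15407 + 10082) + 66) = √(-5334 + 66) = √(-5268) = 2*I*√1317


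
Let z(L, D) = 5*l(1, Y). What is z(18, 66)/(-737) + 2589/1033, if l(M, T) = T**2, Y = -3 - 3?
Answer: 1722153/761321 ≈ 2.2621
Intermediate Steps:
Y = -6
z(L, D) = 180 (z(L, D) = 5*(-6)**2 = 5*36 = 180)
z(18, 66)/(-737) + 2589/1033 = 180/(-737) + 2589/1033 = 180*(-1/737) + 2589*(1/1033) = -180/737 + 2589/1033 = 1722153/761321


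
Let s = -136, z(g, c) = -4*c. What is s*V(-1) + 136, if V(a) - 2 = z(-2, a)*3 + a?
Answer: -1632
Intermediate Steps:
V(a) = 2 - 11*a (V(a) = 2 + (-4*a*3 + a) = 2 + (-12*a + a) = 2 - 11*a)
s*V(-1) + 136 = -136*(2 - 11*(-1)) + 136 = -136*(2 + 11) + 136 = -136*13 + 136 = -1768 + 136 = -1632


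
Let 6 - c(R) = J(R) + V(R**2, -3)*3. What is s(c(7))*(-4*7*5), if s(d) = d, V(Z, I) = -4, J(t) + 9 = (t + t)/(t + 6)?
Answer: -47180/13 ≈ -3629.2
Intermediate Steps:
J(t) = -9 + 2*t/(6 + t) (J(t) = -9 + (t + t)/(t + 6) = -9 + (2*t)/(6 + t) = -9 + 2*t/(6 + t))
c(R) = 18 - (-54 - 7*R)/(6 + R) (c(R) = 6 - ((-54 - 7*R)/(6 + R) - 4*3) = 6 - ((-54 - 7*R)/(6 + R) - 12) = 6 - (-12 + (-54 - 7*R)/(6 + R)) = 6 + (12 - (-54 - 7*R)/(6 + R)) = 18 - (-54 - 7*R)/(6 + R))
s(c(7))*(-4*7*5) = ((162 + 25*7)/(6 + 7))*(-4*7*5) = ((162 + 175)/13)*(-28*5) = ((1/13)*337)*(-140) = (337/13)*(-140) = -47180/13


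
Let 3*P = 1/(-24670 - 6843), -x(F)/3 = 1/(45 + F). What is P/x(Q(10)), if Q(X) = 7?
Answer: 52/283617 ≈ 0.00018335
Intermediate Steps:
x(F) = -3/(45 + F)
P = -1/94539 (P = 1/(3*(-24670 - 6843)) = (⅓)/(-31513) = (⅓)*(-1/31513) = -1/94539 ≈ -1.0578e-5)
P/x(Q(10)) = -1/(94539*((-3/(45 + 7)))) = -1/(94539*((-3/52))) = -1/(94539*((-3*1/52))) = -1/(94539*(-3/52)) = -1/94539*(-52/3) = 52/283617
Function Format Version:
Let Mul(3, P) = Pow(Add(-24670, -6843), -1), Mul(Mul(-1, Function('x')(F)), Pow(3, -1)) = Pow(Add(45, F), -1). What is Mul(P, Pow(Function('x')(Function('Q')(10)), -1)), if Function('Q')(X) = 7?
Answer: Rational(52, 283617) ≈ 0.00018335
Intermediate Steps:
Function('x')(F) = Mul(-3, Pow(Add(45, F), -1))
P = Rational(-1, 94539) (P = Mul(Rational(1, 3), Pow(Add(-24670, -6843), -1)) = Mul(Rational(1, 3), Pow(-31513, -1)) = Mul(Rational(1, 3), Rational(-1, 31513)) = Rational(-1, 94539) ≈ -1.0578e-5)
Mul(P, Pow(Function('x')(Function('Q')(10)), -1)) = Mul(Rational(-1, 94539), Pow(Mul(-3, Pow(Add(45, 7), -1)), -1)) = Mul(Rational(-1, 94539), Pow(Mul(-3, Pow(52, -1)), -1)) = Mul(Rational(-1, 94539), Pow(Mul(-3, Rational(1, 52)), -1)) = Mul(Rational(-1, 94539), Pow(Rational(-3, 52), -1)) = Mul(Rational(-1, 94539), Rational(-52, 3)) = Rational(52, 283617)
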